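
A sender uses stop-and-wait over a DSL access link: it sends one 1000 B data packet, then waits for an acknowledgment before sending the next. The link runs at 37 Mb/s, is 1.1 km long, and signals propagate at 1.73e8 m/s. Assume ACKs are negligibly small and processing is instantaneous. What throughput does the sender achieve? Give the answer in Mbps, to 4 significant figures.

t_tx = L/R = 8000/37000000 = 0.000216216 s.
t_prop = 1100/173000000 = 6.35838e-06 s; RTT = 1.27168e-05 s.
Cycle = t_tx + RTT = 0.000228933 s.
Throughput = L / cycle = 8000 / 0.000228933 = 34.94 Mbps.

34.94 Mbps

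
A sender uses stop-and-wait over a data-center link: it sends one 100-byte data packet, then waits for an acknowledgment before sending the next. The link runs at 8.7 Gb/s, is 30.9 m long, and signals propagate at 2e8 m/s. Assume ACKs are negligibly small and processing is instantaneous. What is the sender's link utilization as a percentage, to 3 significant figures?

22.9 %

t_tx = L/R = 800/8700000000 = 9.1954e-08 s.
t_prop = 30.9/200000000 = 1.545e-07 s; RTT = 3.09e-07 s.
Cycle = t_tx + RTT = 4.00954e-07 s.
Utilization = t_tx / cycle = 9.1954e-08/4.00954e-07 = 22.9 %.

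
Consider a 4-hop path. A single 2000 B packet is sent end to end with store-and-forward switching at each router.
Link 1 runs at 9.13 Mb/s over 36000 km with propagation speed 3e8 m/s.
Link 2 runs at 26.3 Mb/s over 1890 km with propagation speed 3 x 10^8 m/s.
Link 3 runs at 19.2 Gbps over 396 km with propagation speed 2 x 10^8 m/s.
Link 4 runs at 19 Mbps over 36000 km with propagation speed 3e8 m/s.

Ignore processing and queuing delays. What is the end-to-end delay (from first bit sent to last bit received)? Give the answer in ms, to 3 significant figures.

L = 2000 × 8 = 16000 bits.
Transmission delays (L/R per hop): 1.75246, 0.608365, 0.000833333, 0.842105 ms; sum = 3.20377 ms.
Propagation delays (d/s per hop): 120, 6.3, 1.98, 120 ms; sum = 248.28 ms.
End-to-end = 251 ms.

251 ms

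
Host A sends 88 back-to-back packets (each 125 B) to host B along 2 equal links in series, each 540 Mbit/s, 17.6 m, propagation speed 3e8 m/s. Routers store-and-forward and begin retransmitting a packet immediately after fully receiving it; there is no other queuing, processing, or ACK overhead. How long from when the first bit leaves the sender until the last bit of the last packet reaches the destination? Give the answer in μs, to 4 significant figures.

164.9 μs

Per-hop transmission t_tx = L/R = 1000/540000000 = 1.85185 μs.
Per-hop propagation t_prop = 17.6/300000000 = 0.0586667 μs.
Pipeline fill: first packet needs 2·t_tx to clear all hops; remaining 87 packets each add one t_tx.
Total = (2+88-1)·t_tx + 2·t_prop = 89·1.85185 + 2·0.0586667 = 164.9 μs.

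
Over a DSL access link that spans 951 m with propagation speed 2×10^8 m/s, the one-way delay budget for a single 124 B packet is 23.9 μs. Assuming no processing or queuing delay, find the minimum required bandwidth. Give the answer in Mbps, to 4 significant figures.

L = 992 bits.
Propagation delay = 951 / 200000000 = 4.755 μs.
Transmission budget = 23.9 − 4.755 = 19.145 μs.
R ≥ L / t_tx = 992 bits / 1.9145e-05 s = 51.82 Mbps.

51.82 Mbps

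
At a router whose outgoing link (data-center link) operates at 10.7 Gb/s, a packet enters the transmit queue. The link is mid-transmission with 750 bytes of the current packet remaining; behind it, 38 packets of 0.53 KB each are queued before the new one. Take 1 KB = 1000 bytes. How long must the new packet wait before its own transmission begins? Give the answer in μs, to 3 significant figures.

Each queued packet: L/R = 4240/10700000000 = 0.396262 μs.
38 queued → 15.0579 μs.
Plus remaining 6000 bits of current packet: 0.560748 μs.
Queuing delay = 15.6 μs.

15.6 μs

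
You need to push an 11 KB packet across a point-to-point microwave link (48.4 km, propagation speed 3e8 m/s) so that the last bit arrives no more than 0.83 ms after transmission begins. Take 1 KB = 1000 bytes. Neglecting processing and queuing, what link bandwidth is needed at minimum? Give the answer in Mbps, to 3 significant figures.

L = 88000 bits.
Propagation delay = 48400 / 300000000 = 0.161333 ms.
Transmission budget = 0.83 − 0.161333 = 0.668667 ms.
R ≥ L / t_tx = 88000 bits / 0.000668667 s = 132 Mbps.

132 Mbps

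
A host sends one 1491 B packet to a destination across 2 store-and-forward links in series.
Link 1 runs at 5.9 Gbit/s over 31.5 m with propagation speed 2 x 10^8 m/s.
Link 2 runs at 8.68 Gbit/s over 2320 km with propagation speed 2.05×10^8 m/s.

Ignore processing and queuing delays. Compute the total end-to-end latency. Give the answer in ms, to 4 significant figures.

L = 1491 × 8 = 11928 bits.
Transmission delays (L/R per hop): 0.00202169, 0.00137419 ms; sum = 0.00339589 ms.
Propagation delays (d/s per hop): 0.0001575, 11.3171 ms; sum = 11.3172 ms.
End-to-end = 11.32 ms.

11.32 ms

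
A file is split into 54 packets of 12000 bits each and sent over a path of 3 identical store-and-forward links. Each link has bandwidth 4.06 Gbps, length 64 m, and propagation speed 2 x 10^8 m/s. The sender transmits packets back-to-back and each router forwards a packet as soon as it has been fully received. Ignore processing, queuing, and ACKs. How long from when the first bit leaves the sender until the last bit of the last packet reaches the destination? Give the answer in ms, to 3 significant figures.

Per-hop transmission t_tx = L/R = 12000/4.06e+09 = 0.00295567 ms.
Per-hop propagation t_prop = 64/200000000 = 0.00032 ms.
Pipeline fill: first packet needs 3·t_tx to clear all hops; remaining 53 packets each add one t_tx.
Total = (3+54-1)·t_tx + 3·t_prop = 56·0.00295567 + 3·0.00032 = 0.166 ms.

0.166 ms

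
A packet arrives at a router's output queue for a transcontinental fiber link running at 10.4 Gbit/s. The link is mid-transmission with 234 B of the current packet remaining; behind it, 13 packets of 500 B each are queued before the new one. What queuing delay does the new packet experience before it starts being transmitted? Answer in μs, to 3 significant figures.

5.18 μs

Each queued packet: L/R = 4000/10400000000 = 0.384615 μs.
13 queued → 5 μs.
Plus remaining 1872 bits of current packet: 0.18 μs.
Queuing delay = 5.18 μs.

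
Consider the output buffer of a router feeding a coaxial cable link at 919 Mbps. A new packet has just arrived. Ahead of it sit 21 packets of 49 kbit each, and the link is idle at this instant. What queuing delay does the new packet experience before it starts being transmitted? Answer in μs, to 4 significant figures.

1120 μs

Each queued packet: L/R = 49000/919000000 = 53.3188 μs.
21 queued → 1119.7 μs.
Queuing delay = 1120 μs.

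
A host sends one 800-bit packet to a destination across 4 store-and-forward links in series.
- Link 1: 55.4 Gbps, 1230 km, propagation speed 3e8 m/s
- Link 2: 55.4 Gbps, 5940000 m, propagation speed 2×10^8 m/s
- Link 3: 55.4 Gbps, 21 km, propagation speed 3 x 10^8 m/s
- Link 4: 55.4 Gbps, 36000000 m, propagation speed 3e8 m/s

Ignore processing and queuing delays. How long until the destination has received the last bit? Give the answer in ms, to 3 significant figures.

154 ms

Transmission delay per hop = L/R = 800/55400000000 = 1.44404e-05 ms; 4 hops → 5.77617e-05 ms.
Propagation delays (d/s per hop): 4.1, 29.7, 0.07, 120 ms; sum = 153.87 ms.
End-to-end = 154 ms.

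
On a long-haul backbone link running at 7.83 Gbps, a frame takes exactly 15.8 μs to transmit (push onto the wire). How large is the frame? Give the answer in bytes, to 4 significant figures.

L = R × t_tx = 7830000000 b/s × 1.58e-05 s = 123714 bits.
In bytes: 123714 / 8 = 15460 bytes.

15460 bytes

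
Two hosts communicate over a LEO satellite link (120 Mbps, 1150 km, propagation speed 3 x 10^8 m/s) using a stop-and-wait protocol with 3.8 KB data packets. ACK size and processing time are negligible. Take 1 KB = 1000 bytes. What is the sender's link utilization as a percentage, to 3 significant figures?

3.20 %

t_tx = L/R = 30400/120000000 = 0.000253333 s.
t_prop = 1150000/300000000 = 0.00383333 s; RTT = 0.00766667 s.
Cycle = t_tx + RTT = 0.00792 s.
Utilization = t_tx / cycle = 0.000253333/0.00792 = 3.20 %.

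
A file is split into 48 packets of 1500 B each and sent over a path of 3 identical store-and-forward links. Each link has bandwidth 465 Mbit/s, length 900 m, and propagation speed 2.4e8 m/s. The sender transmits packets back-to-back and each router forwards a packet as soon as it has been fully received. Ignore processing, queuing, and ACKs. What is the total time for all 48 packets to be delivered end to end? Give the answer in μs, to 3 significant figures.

Per-hop transmission t_tx = L/R = 12000/465000000 = 25.8065 μs.
Per-hop propagation t_prop = 900/240000000 = 3.75 μs.
Pipeline fill: first packet needs 3·t_tx to clear all hops; remaining 47 packets each add one t_tx.
Total = (3+48-1)·t_tx + 3·t_prop = 50·25.8065 + 3·3.75 = 1300 μs.

1300 μs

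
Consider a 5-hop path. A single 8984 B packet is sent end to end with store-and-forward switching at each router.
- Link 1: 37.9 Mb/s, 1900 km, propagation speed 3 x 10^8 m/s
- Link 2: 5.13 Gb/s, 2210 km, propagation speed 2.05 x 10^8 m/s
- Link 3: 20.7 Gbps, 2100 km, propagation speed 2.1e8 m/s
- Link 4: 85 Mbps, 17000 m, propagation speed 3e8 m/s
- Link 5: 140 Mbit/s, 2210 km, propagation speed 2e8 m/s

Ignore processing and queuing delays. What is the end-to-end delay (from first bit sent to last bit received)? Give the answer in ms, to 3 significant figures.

L = 8984 × 8 = 71872 bits.
Transmission delays (L/R per hop): 1.89636, 0.0140101, 0.00347208, 0.845553, 0.513371 ms; sum = 3.27277 ms.
Propagation delays (d/s per hop): 6.33333, 10.7805, 10, 0.0566667, 11.05 ms; sum = 38.2205 ms.
End-to-end = 41.5 ms.

41.5 ms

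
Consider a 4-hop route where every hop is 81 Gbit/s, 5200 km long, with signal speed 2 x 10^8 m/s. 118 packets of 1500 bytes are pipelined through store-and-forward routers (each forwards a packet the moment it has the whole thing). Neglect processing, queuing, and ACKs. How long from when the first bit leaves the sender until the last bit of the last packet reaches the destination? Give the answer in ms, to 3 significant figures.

104 ms

Per-hop transmission t_tx = L/R = 12000/81000000000 = 0.000148148 ms.
Per-hop propagation t_prop = 5200000/200000000 = 26 ms.
Pipeline fill: first packet needs 4·t_tx to clear all hops; remaining 117 packets each add one t_tx.
Total = (4+118-1)·t_tx + 4·t_prop = 121·0.000148148 + 4·26 = 104 ms.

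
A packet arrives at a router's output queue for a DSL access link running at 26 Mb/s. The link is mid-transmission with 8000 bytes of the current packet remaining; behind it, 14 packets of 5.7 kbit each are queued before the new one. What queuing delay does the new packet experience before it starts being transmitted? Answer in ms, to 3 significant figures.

Each queued packet: L/R = 5700/26000000 = 0.219231 ms.
14 queued → 3.06923 ms.
Plus remaining 64000 bits of current packet: 2.46154 ms.
Queuing delay = 5.53 ms.

5.53 ms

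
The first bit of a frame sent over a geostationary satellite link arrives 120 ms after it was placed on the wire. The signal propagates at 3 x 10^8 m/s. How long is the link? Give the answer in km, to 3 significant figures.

36000 km

d = s × t_prop = 300000000 × 0.12 = 36000 km.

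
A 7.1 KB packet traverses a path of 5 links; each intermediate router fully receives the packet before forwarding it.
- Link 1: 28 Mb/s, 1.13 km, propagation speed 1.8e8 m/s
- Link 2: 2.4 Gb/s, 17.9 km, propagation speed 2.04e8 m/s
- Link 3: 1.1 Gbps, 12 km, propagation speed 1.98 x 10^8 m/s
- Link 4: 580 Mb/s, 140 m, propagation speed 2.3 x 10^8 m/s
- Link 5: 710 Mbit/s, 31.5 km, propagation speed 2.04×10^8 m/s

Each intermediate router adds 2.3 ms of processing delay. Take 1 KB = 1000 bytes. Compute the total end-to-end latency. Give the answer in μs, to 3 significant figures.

11800 μs

L = 56800 bits.
Transmission delays (L/R per hop): 2028.57, 23.6667, 51.6364, 97.931, 80 μs; sum = 2281.81 μs.
Propagation delays (d/s per hop): 6.27778, 87.7451, 60.6061, 0.608696, 154.412 μs; sum = 309.649 μs.
Processing at 4 router(s): 4 × 2.3 ms = 9200 μs.
End-to-end = 11800 μs.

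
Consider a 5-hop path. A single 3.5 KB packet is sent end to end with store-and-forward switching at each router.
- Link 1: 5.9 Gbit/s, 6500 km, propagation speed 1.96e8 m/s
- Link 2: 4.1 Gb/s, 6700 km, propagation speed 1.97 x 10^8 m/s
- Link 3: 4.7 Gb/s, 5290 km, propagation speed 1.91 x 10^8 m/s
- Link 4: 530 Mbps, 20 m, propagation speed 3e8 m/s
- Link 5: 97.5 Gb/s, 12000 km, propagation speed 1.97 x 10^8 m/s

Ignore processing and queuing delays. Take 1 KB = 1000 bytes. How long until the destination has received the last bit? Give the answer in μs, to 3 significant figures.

L = 28000 bits.
Transmission delays (L/R per hop): 4.74576, 6.82927, 5.95745, 52.8302, 0.287179 μs; sum = 70.6498 μs.
Propagation delays (d/s per hop): 33163.3, 34010.2, 27696.3, 0.0666667, 60913.7 μs; sum = 155784 μs.
End-to-end = 156000 μs.

156000 μs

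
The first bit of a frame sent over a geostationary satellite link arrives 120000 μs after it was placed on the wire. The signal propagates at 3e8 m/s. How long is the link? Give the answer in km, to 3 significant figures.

36000 km

d = s × t_prop = 300000000 × 0.12 = 36000 km.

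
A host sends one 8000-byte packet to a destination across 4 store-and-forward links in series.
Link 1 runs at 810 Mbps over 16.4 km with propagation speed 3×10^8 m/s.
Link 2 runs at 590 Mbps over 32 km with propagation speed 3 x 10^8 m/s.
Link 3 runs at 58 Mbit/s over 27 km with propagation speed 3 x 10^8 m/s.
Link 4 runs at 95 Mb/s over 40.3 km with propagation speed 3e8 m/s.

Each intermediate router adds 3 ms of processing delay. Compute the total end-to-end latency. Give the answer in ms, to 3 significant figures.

L = 8000 × 8 = 64000 bits.
Transmission delays (L/R per hop): 0.0790123, 0.108475, 1.10345, 0.673684 ms; sum = 1.96462 ms.
Propagation delays (d/s per hop): 0.0546667, 0.106667, 0.09, 0.134333 ms; sum = 0.385667 ms.
Processing at 3 router(s): 3 × 3 ms = 9 ms.
End-to-end = 11.4 ms.

11.4 ms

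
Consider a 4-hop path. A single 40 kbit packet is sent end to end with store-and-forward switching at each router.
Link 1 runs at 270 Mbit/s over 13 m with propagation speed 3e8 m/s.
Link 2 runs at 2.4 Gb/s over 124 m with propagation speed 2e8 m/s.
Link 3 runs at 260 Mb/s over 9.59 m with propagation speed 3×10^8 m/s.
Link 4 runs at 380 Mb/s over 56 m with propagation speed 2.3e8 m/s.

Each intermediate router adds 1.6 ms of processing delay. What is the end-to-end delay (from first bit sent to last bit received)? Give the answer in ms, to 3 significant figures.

L = 40000 bits.
Transmission delays (L/R per hop): 0.148148, 0.0166667, 0.153846, 0.105263 ms; sum = 0.423924 ms.
Propagation delays (d/s per hop): 4.33333e-05, 0.00062, 3.19667e-05, 0.000243478 ms; sum = 0.000938778 ms.
Processing at 3 router(s): 3 × 1.6 ms = 4.8 ms.
End-to-end = 5.22 ms.

5.22 ms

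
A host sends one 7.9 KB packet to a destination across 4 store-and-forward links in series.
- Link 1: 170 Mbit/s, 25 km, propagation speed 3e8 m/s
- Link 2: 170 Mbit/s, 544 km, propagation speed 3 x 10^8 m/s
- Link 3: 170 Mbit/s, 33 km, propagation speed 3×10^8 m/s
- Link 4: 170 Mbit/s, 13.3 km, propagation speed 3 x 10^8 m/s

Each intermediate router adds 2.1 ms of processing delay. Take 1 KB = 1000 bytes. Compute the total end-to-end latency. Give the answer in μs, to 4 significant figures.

L = 63200 bits.
Transmission delay per hop = L/R = 63200/170000000 = 371.765 μs; 4 hops → 1487.06 μs.
Propagation delays (d/s per hop): 83.3333, 1813.33, 110, 44.3333 μs; sum = 2051 μs.
Processing at 3 router(s): 3 × 2.1 ms = 6300 μs.
End-to-end = 9838 μs.

9838 μs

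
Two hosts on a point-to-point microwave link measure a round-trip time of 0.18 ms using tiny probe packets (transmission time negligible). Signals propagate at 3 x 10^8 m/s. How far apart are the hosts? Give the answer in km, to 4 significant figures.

27.00 km

One-way propagation = RTT/2 = 0.09 ms.
d = s × t = 300000000 × 9e-05 = 27.00 km.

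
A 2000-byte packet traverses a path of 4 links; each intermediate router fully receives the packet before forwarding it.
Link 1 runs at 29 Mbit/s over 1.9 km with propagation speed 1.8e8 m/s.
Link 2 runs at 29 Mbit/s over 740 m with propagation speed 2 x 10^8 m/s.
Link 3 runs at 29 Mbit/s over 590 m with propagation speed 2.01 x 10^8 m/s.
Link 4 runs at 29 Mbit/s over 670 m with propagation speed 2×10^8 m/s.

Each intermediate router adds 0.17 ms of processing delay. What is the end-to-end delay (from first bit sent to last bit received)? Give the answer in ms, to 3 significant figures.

2.74 ms

L = 2000 × 8 = 16000 bits.
Transmission delay per hop = L/R = 16000/29000000 = 0.551724 ms; 4 hops → 2.2069 ms.
Propagation delays (d/s per hop): 0.0105556, 0.0037, 0.00293532, 0.00335 ms; sum = 0.0205409 ms.
Processing at 3 router(s): 3 × 0.17 ms = 0.51 ms.
End-to-end = 2.74 ms.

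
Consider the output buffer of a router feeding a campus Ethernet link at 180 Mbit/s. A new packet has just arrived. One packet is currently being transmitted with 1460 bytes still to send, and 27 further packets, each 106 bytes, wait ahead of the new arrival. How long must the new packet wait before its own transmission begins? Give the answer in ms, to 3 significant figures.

Each queued packet: L/R = 848/180000000 = 0.00471111 ms.
27 queued → 0.1272 ms.
Plus remaining 11680 bits of current packet: 0.0648889 ms.
Queuing delay = 0.192 ms.

0.192 ms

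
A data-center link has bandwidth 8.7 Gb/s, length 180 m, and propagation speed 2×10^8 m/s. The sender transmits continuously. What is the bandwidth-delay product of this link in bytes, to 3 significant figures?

979 bytes

Propagation delay = 180 / 200000000 = 9e-07 s.
BDP = R × t_prop = 8700000000 × 9e-07 = 7830 bits.
In bytes: 7830/8 = 979 bytes.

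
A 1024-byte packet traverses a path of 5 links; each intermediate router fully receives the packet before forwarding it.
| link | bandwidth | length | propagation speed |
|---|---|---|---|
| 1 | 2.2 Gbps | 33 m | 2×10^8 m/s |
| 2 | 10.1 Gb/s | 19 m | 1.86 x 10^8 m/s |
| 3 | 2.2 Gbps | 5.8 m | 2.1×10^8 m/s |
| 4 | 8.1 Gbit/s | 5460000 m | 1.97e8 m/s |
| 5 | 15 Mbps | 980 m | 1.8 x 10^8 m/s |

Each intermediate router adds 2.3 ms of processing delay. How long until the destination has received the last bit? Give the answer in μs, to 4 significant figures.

37480 μs

L = 1024 × 8 = 8192 bits.
Transmission delays (L/R per hop): 3.72364, 0.811089, 3.72364, 1.01136, 546.133 μs; sum = 555.403 μs.
Propagation delays (d/s per hop): 0.165, 0.102151, 0.027619, 27715.7, 5.44444 μs; sum = 27721.5 μs.
Processing at 4 router(s): 4 × 2.3 ms = 9200 μs.
End-to-end = 37480 μs.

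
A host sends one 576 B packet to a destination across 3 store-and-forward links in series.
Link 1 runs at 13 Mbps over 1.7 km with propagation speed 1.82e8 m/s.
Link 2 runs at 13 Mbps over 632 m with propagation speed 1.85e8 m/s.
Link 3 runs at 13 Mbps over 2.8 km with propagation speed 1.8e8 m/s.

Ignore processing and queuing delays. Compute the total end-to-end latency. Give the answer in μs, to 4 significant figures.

L = 576 × 8 = 4608 bits.
Transmission delay per hop = L/R = 4608/13000000 = 354.462 μs; 3 hops → 1063.38 μs.
Propagation delays (d/s per hop): 9.34066, 3.41622, 15.5556 μs; sum = 28.3124 μs.
End-to-end = 1092 μs.

1092 μs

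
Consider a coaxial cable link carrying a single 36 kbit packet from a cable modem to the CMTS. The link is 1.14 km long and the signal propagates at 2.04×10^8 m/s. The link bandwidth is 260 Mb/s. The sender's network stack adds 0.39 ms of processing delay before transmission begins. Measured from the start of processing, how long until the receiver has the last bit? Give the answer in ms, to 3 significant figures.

0.534 ms

L = 36000 bits.
Transmission delay = L/R = 36000 / 260000000 = 0.138462 ms.
Propagation delay = d/s = 1140 m / 204000000 m/s = 0.00558824 ms.
Plus processing delay 0.39 ms = 0.39 ms.
Total = 0.534 ms.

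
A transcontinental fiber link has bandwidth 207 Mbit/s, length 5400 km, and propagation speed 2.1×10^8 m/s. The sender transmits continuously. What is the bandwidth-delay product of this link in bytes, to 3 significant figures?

665000 bytes

Propagation delay = 5400000 / 210000000 = 0.0257143 s.
BDP = R × t_prop = 207000000 × 0.0257143 = 5322860 bits.
In bytes: 5322860/8 = 665000 bytes.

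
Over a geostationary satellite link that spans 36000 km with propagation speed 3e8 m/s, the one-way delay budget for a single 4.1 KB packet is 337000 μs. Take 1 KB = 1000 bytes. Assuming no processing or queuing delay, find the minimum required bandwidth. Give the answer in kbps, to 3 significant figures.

151 kbps

L = 32800 bits.
Propagation delay = 36000000 / 300000000 = 120000 μs.
Transmission budget = 337000 − 120000 = 217000 μs.
R ≥ L / t_tx = 32800 bits / 0.217 s = 151 kbps.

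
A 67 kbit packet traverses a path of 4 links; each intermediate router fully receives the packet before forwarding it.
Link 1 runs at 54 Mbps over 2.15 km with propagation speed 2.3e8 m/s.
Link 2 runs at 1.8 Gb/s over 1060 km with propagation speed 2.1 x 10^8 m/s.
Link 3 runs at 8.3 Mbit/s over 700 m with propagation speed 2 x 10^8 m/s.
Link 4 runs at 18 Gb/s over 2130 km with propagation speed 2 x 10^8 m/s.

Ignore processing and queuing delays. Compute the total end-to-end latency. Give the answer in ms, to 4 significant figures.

25.06 ms

L = 67000 bits.
Transmission delays (L/R per hop): 1.24074, 0.0372222, 8.07229, 0.00372222 ms; sum = 9.35397 ms.
Propagation delays (d/s per hop): 0.00934783, 5.04762, 0.0035, 10.65 ms; sum = 15.7105 ms.
End-to-end = 25.06 ms.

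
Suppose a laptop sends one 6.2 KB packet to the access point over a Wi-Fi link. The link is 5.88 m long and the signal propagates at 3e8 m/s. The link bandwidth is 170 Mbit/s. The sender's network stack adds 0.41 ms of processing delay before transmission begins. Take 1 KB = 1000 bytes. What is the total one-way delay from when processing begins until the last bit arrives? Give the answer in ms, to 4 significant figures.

L = 49600 bits.
Transmission delay = L/R = 49600 / 170000000 = 0.291765 ms.
Propagation delay = d/s = 5.88 m / 300000000 m/s = 1.96e-05 ms.
Plus processing delay 0.41 ms = 0.41 ms.
Total = 0.7018 ms.

0.7018 ms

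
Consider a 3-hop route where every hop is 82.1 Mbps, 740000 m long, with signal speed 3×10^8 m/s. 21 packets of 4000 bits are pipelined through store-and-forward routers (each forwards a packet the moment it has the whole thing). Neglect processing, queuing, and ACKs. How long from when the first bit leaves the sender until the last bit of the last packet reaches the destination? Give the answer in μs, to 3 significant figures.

Per-hop transmission t_tx = L/R = 4000/82100000 = 48.7211 μs.
Per-hop propagation t_prop = 740000/300000000 = 2466.67 μs.
Pipeline fill: first packet needs 3·t_tx to clear all hops; remaining 20 packets each add one t_tx.
Total = (3+21-1)·t_tx + 3·t_prop = 23·48.7211 + 3·2466.67 = 8520 μs.

8520 μs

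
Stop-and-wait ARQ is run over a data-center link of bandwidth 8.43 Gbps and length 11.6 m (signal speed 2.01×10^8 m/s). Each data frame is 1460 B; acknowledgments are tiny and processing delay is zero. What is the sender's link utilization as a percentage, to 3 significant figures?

92.3 %

t_tx = L/R = 11680/8430000000 = 1.38553e-06 s.
t_prop = 11.6/2.01e+08 = 5.77114e-08 s; RTT = 1.15423e-07 s.
Cycle = t_tx + RTT = 1.50095e-06 s.
Utilization = t_tx / cycle = 1.38553e-06/1.50095e-06 = 92.3 %.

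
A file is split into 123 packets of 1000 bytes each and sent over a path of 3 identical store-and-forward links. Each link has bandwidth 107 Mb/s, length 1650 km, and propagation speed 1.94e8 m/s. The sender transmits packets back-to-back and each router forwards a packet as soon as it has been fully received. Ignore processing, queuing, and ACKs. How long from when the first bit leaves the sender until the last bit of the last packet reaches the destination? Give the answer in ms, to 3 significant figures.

Per-hop transmission t_tx = L/R = 8000/107000000 = 0.0747664 ms.
Per-hop propagation t_prop = 1650000/194000000 = 8.50515 ms.
Pipeline fill: first packet needs 3·t_tx to clear all hops; remaining 122 packets each add one t_tx.
Total = (3+123-1)·t_tx + 3·t_prop = 125·0.0747664 + 3·8.50515 = 34.9 ms.

34.9 ms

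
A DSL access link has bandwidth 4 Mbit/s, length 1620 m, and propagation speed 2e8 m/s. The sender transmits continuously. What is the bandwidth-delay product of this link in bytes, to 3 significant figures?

4.05 bytes

Propagation delay = 1620 / 200000000 = 8.1e-06 s.
BDP = R × t_prop = 4000000 × 8.1e-06 = 32.4 bits.
In bytes: 32.4/8 = 4.05 bytes.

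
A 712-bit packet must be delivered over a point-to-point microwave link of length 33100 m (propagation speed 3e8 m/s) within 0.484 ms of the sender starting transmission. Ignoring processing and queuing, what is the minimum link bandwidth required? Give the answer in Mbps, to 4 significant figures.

Propagation delay = 33100 / 300000000 = 0.110333 ms.
Transmission budget = 0.484 − 0.110333 = 0.373667 ms.
R ≥ L / t_tx = 712 bits / 0.000373667 s = 1.905 Mbps.

1.905 Mbps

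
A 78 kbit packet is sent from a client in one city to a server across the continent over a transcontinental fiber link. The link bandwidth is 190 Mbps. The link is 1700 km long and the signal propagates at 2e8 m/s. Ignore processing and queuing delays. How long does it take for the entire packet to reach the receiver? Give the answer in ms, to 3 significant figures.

8.91 ms

L = 78000 bits.
Transmission delay = L/R = 78000 / 190000000 = 0.410526 ms.
Propagation delay = d/s = 1700000 m / 200000000 m/s = 8.5 ms.
Total = 8.91 ms.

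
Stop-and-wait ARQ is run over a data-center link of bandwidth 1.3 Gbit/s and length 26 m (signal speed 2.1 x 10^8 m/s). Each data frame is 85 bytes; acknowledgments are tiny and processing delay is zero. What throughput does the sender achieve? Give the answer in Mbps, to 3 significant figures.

882 Mbps

t_tx = L/R = 680/1300000000 = 5.23077e-07 s.
t_prop = 26/210000000 = 1.2381e-07 s; RTT = 2.47619e-07 s.
Cycle = t_tx + RTT = 7.70696e-07 s.
Throughput = L / cycle = 680 / 7.70696e-07 = 882 Mbps.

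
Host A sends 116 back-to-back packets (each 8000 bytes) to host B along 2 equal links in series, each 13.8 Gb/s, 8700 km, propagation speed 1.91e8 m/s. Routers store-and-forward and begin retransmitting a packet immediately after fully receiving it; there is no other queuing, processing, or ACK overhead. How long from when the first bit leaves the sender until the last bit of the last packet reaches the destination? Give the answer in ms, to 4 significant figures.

91.64 ms

Per-hop transmission t_tx = L/R = 64000/13800000000 = 0.00463768 ms.
Per-hop propagation t_prop = 8700000/191000000 = 45.5497 ms.
Pipeline fill: first packet needs 2·t_tx to clear all hops; remaining 115 packets each add one t_tx.
Total = (2+116-1)·t_tx + 2·t_prop = 117·0.00463768 + 2·45.5497 = 91.64 ms.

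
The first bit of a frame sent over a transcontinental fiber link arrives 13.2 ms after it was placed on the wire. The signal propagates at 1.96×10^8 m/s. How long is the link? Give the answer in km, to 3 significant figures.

d = s × t_prop = 196000000 × 0.0132 = 2590 km.

2590 km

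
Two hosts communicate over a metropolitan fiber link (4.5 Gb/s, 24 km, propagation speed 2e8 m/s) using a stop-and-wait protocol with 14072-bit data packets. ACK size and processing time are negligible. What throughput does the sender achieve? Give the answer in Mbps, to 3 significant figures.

57.9 Mbps

t_tx = L/R = 14072/4500000000 = 3.12711e-06 s.
t_prop = 24000/200000000 = 0.00012 s; RTT = 0.00024 s.
Cycle = t_tx + RTT = 0.000243127 s.
Throughput = L / cycle = 14072 / 0.000243127 = 57.9 Mbps.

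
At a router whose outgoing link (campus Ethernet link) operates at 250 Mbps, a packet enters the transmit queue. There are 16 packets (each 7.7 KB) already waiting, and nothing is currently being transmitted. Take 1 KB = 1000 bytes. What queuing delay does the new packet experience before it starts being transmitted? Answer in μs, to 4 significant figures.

Each queued packet: L/R = 61600/250000000 = 246.4 μs.
16 queued → 3942.4 μs.
Queuing delay = 3942 μs.

3942 μs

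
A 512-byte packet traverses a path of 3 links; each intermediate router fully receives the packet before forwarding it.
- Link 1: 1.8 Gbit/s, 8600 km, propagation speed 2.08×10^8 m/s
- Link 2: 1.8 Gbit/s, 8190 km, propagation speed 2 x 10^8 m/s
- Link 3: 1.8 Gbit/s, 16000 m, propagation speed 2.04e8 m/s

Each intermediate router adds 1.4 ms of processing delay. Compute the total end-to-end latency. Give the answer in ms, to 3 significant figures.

85.2 ms

L = 512 × 8 = 4096 bits.
Transmission delay per hop = L/R = 4096/1800000000 = 0.00227556 ms; 3 hops → 0.00682667 ms.
Propagation delays (d/s per hop): 41.3462, 40.95, 0.0784314 ms; sum = 82.3746 ms.
Processing at 2 router(s): 2 × 1.4 ms = 2.8 ms.
End-to-end = 85.2 ms.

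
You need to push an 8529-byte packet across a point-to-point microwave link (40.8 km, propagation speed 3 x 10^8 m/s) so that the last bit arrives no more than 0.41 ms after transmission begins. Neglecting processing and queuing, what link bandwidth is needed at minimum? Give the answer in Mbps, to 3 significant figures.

249 Mbps

L = 68232 bits.
Propagation delay = 40800 / 300000000 = 0.136 ms.
Transmission budget = 0.41 − 0.136 = 0.274 ms.
R ≥ L / t_tx = 68232 bits / 0.000274 s = 249 Mbps.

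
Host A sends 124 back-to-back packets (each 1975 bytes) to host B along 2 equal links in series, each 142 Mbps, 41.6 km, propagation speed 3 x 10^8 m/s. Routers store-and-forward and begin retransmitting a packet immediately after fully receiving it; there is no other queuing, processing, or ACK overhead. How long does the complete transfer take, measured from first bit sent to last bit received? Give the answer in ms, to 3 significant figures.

14.2 ms

Per-hop transmission t_tx = L/R = 15800/142000000 = 0.111268 ms.
Per-hop propagation t_prop = 41600/300000000 = 0.138667 ms.
Pipeline fill: first packet needs 2·t_tx to clear all hops; remaining 123 packets each add one t_tx.
Total = (2+124-1)·t_tx + 2·t_prop = 125·0.111268 + 2·0.138667 = 14.2 ms.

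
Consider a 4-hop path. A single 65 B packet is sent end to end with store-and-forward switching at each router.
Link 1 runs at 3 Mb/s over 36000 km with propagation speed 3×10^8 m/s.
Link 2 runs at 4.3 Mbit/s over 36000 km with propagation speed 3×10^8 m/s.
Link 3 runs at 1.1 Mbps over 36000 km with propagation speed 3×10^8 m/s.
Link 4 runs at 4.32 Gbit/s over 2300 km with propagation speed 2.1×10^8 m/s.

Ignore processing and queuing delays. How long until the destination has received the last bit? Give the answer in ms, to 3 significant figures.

372 ms

L = 65 × 8 = 520 bits.
Transmission delays (L/R per hop): 0.173333, 0.12093, 0.472727, 0.00012037 ms; sum = 0.767111 ms.
Propagation delays (d/s per hop): 120, 120, 120, 10.9524 ms; sum = 370.952 ms.
End-to-end = 372 ms.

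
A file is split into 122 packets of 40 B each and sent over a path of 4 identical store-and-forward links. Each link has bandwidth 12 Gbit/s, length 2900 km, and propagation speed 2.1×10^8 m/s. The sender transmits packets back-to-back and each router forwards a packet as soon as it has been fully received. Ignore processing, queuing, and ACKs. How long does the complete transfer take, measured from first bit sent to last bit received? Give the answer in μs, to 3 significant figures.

55200 μs

Per-hop transmission t_tx = L/R = 320/12000000000 = 0.0266667 μs.
Per-hop propagation t_prop = 2900000/210000000 = 13809.5 μs.
Pipeline fill: first packet needs 4·t_tx to clear all hops; remaining 121 packets each add one t_tx.
Total = (4+122-1)·t_tx + 4·t_prop = 125·0.0266667 + 4·13809.5 = 55200 μs.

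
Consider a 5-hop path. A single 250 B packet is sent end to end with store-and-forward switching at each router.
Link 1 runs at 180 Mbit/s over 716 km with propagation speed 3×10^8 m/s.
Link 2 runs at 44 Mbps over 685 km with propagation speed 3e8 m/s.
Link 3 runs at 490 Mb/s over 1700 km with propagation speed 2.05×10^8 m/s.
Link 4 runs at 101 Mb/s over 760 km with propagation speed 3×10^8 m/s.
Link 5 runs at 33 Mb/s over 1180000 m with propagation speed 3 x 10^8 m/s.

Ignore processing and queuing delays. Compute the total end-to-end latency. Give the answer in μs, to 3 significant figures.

L = 250 × 8 = 2000 bits.
Transmission delays (L/R per hop): 11.1111, 45.4545, 4.08163, 19.802, 60.6061 μs; sum = 141.055 μs.
Propagation delays (d/s per hop): 2386.67, 2283.33, 8292.68, 2533.33, 3933.33 μs; sum = 19429.3 μs.
End-to-end = 19600 μs.

19600 μs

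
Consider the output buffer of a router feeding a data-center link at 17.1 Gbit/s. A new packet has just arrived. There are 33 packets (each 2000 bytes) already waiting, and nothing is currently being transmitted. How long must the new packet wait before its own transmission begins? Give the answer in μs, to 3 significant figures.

30.9 μs

Each queued packet: L/R = 16000/1.71e+10 = 0.935673 μs.
33 queued → 30.8772 μs.
Queuing delay = 30.9 μs.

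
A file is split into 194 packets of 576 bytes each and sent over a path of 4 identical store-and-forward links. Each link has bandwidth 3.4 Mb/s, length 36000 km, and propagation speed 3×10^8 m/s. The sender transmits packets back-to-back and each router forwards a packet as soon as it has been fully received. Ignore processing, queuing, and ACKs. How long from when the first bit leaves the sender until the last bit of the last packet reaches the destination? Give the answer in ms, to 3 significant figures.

747 ms

Per-hop transmission t_tx = L/R = 4608/3400000 = 1.35529 ms.
Per-hop propagation t_prop = 36000000/300000000 = 120 ms.
Pipeline fill: first packet needs 4·t_tx to clear all hops; remaining 193 packets each add one t_tx.
Total = (4+194-1)·t_tx + 4·t_prop = 197·1.35529 + 4·120 = 747 ms.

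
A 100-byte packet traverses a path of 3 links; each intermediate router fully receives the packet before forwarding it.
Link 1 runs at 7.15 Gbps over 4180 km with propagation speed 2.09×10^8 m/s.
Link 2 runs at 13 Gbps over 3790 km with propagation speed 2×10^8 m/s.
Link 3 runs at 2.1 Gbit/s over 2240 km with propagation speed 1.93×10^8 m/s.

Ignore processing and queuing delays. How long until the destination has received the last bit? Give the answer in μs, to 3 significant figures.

L = 100 × 8 = 800 bits.
Transmission delays (L/R per hop): 0.111888, 0.0615385, 0.380952 μs; sum = 0.554379 μs.
Propagation delays (d/s per hop): 20000, 18950, 11606.2 μs; sum = 50556.2 μs.
End-to-end = 50600 μs.

50600 μs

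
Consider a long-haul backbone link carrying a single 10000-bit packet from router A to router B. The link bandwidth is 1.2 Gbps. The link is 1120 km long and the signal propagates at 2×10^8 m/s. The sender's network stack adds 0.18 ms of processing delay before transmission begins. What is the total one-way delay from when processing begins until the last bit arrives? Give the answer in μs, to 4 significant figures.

5788 μs

Transmission delay = L/R = 10000 / 1200000000 = 8.33333 μs.
Propagation delay = d/s = 1120000 m / 200000000 m/s = 5600 μs.
Plus processing delay 0.18 ms = 180 μs.
Total = 5788 μs.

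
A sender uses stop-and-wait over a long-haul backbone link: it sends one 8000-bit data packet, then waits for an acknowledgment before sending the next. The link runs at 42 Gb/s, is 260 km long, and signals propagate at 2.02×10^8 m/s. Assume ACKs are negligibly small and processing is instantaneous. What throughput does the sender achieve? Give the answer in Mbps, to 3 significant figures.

3.11 Mbps

t_tx = L/R = 8000/42000000000 = 1.90476e-07 s.
t_prop = 260000/202000000 = 0.00128713 s; RTT = 0.00257426 s.
Cycle = t_tx + RTT = 0.00257445 s.
Throughput = L / cycle = 8000 / 0.00257445 = 3.11 Mbps.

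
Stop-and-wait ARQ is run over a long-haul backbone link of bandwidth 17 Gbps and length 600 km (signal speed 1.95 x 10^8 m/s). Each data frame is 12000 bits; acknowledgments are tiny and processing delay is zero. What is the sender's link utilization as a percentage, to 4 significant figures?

t_tx = L/R = 12000/17000000000 = 7.05882e-07 s.
t_prop = 600000/195000000 = 0.00307692 s; RTT = 0.00615385 s.
Cycle = t_tx + RTT = 0.00615455 s.
Utilization = t_tx / cycle = 7.05882e-07/0.00615455 = 0.01147 %.

0.01147 %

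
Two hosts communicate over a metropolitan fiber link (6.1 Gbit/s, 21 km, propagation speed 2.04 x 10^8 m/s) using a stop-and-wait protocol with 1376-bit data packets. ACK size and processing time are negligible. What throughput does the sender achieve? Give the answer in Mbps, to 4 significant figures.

6.676 Mbps

t_tx = L/R = 1376/6100000000 = 2.25574e-07 s.
t_prop = 21000/204000000 = 0.000102941 s; RTT = 0.000205882 s.
Cycle = t_tx + RTT = 0.000206108 s.
Throughput = L / cycle = 1376 / 0.000206108 = 6.676 Mbps.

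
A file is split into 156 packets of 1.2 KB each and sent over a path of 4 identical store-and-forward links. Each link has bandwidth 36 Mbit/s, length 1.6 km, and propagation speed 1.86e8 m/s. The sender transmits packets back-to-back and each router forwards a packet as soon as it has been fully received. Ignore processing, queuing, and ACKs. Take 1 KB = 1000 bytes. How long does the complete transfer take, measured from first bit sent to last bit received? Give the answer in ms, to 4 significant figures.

42.43 ms

Per-hop transmission t_tx = L/R = 9600/36000000 = 0.266667 ms.
Per-hop propagation t_prop = 1600/186000000 = 0.00860215 ms.
Pipeline fill: first packet needs 4·t_tx to clear all hops; remaining 155 packets each add one t_tx.
Total = (4+156-1)·t_tx + 4·t_prop = 159·0.266667 + 4·0.00860215 = 42.43 ms.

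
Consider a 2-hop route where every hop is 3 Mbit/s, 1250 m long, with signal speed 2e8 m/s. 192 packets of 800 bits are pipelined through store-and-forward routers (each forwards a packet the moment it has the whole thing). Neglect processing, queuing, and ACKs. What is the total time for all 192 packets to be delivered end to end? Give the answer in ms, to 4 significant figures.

51.48 ms

Per-hop transmission t_tx = L/R = 800/3000000 = 0.266667 ms.
Per-hop propagation t_prop = 1250/200000000 = 0.00625 ms.
Pipeline fill: first packet needs 2·t_tx to clear all hops; remaining 191 packets each add one t_tx.
Total = (2+192-1)·t_tx + 2·t_prop = 193·0.266667 + 2·0.00625 = 51.48 ms.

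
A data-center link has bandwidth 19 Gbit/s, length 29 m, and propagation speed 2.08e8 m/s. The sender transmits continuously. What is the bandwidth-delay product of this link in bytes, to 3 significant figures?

331 bytes

Propagation delay = 29 / 208000000 = 1.39423e-07 s.
BDP = R × t_prop = 19000000000 × 1.39423e-07 = 2649.04 bits.
In bytes: 2649.04/8 = 331 bytes.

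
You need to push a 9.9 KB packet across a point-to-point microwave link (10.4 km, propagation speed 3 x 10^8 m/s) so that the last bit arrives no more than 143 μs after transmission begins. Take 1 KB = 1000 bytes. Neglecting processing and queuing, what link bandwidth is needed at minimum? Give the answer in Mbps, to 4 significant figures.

L = 79200 bits.
Propagation delay = 10400 / 300000000 = 34.6667 μs.
Transmission budget = 143 − 34.6667 = 108.333 μs.
R ≥ L / t_tx = 79200 bits / 0.000108333 s = 731.1 Mbps.

731.1 Mbps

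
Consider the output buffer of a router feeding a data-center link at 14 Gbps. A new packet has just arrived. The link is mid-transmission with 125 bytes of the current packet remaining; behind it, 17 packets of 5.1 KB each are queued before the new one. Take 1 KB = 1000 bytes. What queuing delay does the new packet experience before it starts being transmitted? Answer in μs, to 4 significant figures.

49.61 μs

Each queued packet: L/R = 40800/14000000000 = 2.91429 μs.
17 queued → 49.5429 μs.
Plus remaining 1000 bits of current packet: 0.0714286 μs.
Queuing delay = 49.61 μs.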